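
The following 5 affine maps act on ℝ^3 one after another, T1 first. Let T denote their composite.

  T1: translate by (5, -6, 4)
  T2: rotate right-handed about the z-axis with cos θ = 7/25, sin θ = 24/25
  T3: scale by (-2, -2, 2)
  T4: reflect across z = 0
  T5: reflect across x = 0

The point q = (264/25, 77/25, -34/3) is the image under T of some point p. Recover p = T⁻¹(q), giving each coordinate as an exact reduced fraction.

T1 = [1 0 0 5; 0 1 0 -6; 0 0 1 4; 0 0 0 1]
T2·T1 = [7/25 -24/25 0 179/25; 24/25 7/25 0 78/25; 0 0 1 4; 0 0 0 1]
T3·…·T1 = [-14/25 48/25 0 -358/25; -48/25 -14/25 0 -156/25; 0 0 2 8; 0 0 0 1]
T4·…·T1 = [-14/25 48/25 0 -358/25; -48/25 -14/25 0 -156/25; 0 0 -2 -8; 0 0 0 1]
T5·…·T1 = [14/25 -48/25 0 358/25; -48/25 -14/25 0 -156/25; 0 0 -2 -8; 0 0 0 1]
det M = 8; M⁻¹ = [7/50 -12/25 0 -5; -12/25 -7/50 0 6; 0 0 -1/2 -4; 0 0 0 1]
M⁻¹ · (264/25, 77/25, -34/3)ᵀ = (-5, 1/2, 5/3)ᵀ

p = (-5, 1/2, 5/3)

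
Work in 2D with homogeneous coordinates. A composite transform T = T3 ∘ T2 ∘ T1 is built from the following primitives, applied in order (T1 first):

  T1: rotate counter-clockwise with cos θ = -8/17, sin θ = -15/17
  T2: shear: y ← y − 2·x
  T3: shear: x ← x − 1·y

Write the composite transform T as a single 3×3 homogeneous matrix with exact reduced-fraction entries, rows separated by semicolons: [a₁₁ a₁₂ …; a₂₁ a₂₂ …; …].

T = [-9/17 53/17 0; 1/17 -38/17 0; 0 0 1]

T1 = [-8/17 15/17 0; -15/17 -8/17 0; 0 0 1]
T2·T1 = [-8/17 15/17 0; 1/17 -38/17 0; 0 0 1]
T3·…·T1 = [-9/17 53/17 0; 1/17 -38/17 0; 0 0 1]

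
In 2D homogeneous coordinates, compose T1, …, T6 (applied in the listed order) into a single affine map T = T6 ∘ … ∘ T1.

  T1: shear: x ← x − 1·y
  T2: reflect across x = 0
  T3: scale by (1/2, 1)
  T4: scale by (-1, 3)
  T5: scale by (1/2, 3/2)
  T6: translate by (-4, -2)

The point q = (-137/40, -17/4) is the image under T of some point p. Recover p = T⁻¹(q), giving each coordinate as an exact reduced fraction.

T1 = [1 -1 0; 0 1 0; 0 0 1]
T2·T1 = [-1 1 0; 0 1 0; 0 0 1]
T3·…·T1 = [-1/2 1/2 0; 0 1 0; 0 0 1]
T4·…·T1 = [1/2 -1/2 0; 0 3 0; 0 0 1]
T5·…·T1 = [1/4 -1/4 0; 0 9/2 0; 0 0 1]
T6·…·T1 = [1/4 -1/4 -4; 0 9/2 -2; 0 0 1]
det M = 9/8; M⁻¹ = [4 2/9 148/9; 0 2/9 4/9; 0 0 1]
M⁻¹ · (-137/40, -17/4)ᵀ = (9/5, -1/2)ᵀ

p = (9/5, -1/2)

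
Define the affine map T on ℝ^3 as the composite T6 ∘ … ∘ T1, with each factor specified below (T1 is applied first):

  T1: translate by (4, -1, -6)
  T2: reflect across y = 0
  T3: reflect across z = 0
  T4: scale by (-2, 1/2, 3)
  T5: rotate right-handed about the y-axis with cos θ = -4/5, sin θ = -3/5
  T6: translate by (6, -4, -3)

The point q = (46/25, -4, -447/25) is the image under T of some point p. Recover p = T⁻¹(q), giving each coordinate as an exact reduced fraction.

p = (-6/5, 1, 6/5)

T1 = [1 0 0 4; 0 1 0 -1; 0 0 1 -6; 0 0 0 1]
T2·T1 = [1 0 0 4; 0 -1 0 1; 0 0 1 -6; 0 0 0 1]
T3·…·T1 = [1 0 0 4; 0 -1 0 1; 0 0 -1 6; 0 0 0 1]
T4·…·T1 = [-2 0 0 -8; 0 -1/2 0 1/2; 0 0 -3 18; 0 0 0 1]
T5·…·T1 = [8/5 0 9/5 -22/5; 0 -1/2 0 1/2; -6/5 0 12/5 -96/5; 0 0 0 1]
T6·…·T1 = [8/5 0 9/5 8/5; 0 -1/2 0 -7/2; -6/5 0 12/5 -111/5; 0 0 0 1]
det M = -3; M⁻¹ = [2/5 0 -3/10 -73/10; 0 -2 0 -7; 1/5 0 4/15 28/5; 0 0 0 1]
M⁻¹ · (46/25, -4, -447/25)ᵀ = (-6/5, 1, 6/5)ᵀ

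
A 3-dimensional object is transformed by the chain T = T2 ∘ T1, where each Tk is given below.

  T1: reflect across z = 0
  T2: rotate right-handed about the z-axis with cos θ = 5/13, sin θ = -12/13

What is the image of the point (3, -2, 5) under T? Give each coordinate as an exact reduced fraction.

T(p) = (-9/13, -46/13, -5)

T1 reflect across z = 0: (3, -2, 5) → (3, -2, -5)
T2 rotate right-handed about the z-axis with cos θ = 5/13, sin θ = -12/13: (3, -2, -5) → (-9/13, -46/13, -5)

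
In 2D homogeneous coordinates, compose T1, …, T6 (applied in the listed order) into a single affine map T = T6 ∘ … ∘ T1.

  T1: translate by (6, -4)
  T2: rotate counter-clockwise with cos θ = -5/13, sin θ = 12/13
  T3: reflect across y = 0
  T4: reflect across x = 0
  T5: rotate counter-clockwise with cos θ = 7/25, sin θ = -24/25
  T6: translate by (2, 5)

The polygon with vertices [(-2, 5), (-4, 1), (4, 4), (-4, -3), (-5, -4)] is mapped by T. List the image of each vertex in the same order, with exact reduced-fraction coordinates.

T1 translate by (6, -4): (-2, 5) → (4, 1); (-4, 1) → (2, -3); (4, 4) → (10, 0); (-4, -3) → (2, -7); (-5, -4) → (1, -8)
T2 rotate counter-clockwise with cos θ = -5/13, sin θ = 12/13: (4, 1) → (-32/13, 43/13); (2, -3) → (2, 3); (10, 0) → (-50/13, 120/13); (2, -7) → (74/13, 59/13); (1, -8) → (7, 4)
T3 reflect across y = 0: (-32/13, 43/13) → (-32/13, -43/13); (2, 3) → (2, -3); (-50/13, 120/13) → (-50/13, -120/13); (74/13, 59/13) → (74/13, -59/13); (7, 4) → (7, -4)
T4 reflect across x = 0: (-32/13, -43/13) → (32/13, -43/13); (2, -3) → (-2, -3); (-50/13, -120/13) → (50/13, -120/13); (74/13, -59/13) → (-74/13, -59/13); (7, -4) → (-7, -4)
T5 rotate counter-clockwise with cos θ = 7/25, sin θ = -24/25: (32/13, -43/13) → (-808/325, -1069/325); (-2, -3) → (-86/25, 27/25); (50/13, -120/13) → (-506/65, -408/65); (-74/13, -59/13) → (-1934/325, 1363/325); (-7, -4) → (-29/5, 28/5)
T6 translate by (2, 5): (-808/325, -1069/325) → (-158/325, 556/325); (-86/25, 27/25) → (-36/25, 152/25); (-506/65, -408/65) → (-376/65, -83/65); (-1934/325, 1363/325) → (-1284/325, 2988/325); (-29/5, 28/5) → (-19/5, 53/5)

image vertices: (-158/325, 556/325), (-36/25, 152/25), (-376/65, -83/65), (-1284/325, 2988/325), (-19/5, 53/5)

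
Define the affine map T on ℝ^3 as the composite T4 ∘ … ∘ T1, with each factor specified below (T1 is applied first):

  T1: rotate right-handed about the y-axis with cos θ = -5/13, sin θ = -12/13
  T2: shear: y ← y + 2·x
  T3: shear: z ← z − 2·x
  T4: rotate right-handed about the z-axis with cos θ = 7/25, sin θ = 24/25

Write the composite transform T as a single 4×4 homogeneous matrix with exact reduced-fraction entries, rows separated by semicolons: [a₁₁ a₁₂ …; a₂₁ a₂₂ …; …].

T = [41/65 -24/25 492/325 0; -38/65 7/25 -456/325 0; 22/13 0 19/13 0; 0 0 0 1]

T1 = [-5/13 0 -12/13 0; 0 1 0 0; 12/13 0 -5/13 0; 0 0 0 1]
T2·T1 = [-5/13 0 -12/13 0; -10/13 1 -24/13 0; 12/13 0 -5/13 0; 0 0 0 1]
T3·…·T1 = [-5/13 0 -12/13 0; -10/13 1 -24/13 0; 22/13 0 19/13 0; 0 0 0 1]
T4·…·T1 = [41/65 -24/25 492/325 0; -38/65 7/25 -456/325 0; 22/13 0 19/13 0; 0 0 0 1]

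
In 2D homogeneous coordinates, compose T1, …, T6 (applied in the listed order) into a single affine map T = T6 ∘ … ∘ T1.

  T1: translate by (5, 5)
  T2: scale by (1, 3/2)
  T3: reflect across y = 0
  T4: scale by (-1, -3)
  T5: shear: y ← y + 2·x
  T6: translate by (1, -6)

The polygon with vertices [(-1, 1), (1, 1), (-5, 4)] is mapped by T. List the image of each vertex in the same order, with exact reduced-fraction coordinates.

image vertices: (-3, 13), (-5, 9), (1, 69/2)

T1 translate by (5, 5): (-1, 1) → (4, 6); (1, 1) → (6, 6); (-5, 4) → (0, 9)
T2 scale by (1, 3/2): (4, 6) → (4, 9); (6, 6) → (6, 9); (0, 9) → (0, 27/2)
T3 reflect across y = 0: (4, 9) → (4, -9); (6, 9) → (6, -9); (0, 27/2) → (0, -27/2)
T4 scale by (-1, -3): (4, -9) → (-4, 27); (6, -9) → (-6, 27); (0, -27/2) → (0, 81/2)
T5 shear: y ← y + 2·x: (-4, 27) → (-4, 19); (-6, 27) → (-6, 15); (0, 81/2) → (0, 81/2)
T6 translate by (1, -6): (-4, 19) → (-3, 13); (-6, 15) → (-5, 9); (0, 81/2) → (1, 69/2)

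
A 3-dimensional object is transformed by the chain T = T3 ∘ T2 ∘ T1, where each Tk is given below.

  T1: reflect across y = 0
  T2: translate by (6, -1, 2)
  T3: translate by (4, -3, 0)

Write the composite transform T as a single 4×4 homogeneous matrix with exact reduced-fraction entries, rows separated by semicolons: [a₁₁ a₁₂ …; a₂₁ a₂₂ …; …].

T1 = [1 0 0 0; 0 -1 0 0; 0 0 1 0; 0 0 0 1]
T2·T1 = [1 0 0 6; 0 -1 0 -1; 0 0 1 2; 0 0 0 1]
T3·…·T1 = [1 0 0 10; 0 -1 0 -4; 0 0 1 2; 0 0 0 1]

T = [1 0 0 10; 0 -1 0 -4; 0 0 1 2; 0 0 0 1]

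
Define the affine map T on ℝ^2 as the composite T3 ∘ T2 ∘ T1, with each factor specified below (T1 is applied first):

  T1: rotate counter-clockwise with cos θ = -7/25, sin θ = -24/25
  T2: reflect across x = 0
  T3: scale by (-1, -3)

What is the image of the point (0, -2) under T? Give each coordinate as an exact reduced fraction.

T1 rotate counter-clockwise with cos θ = -7/25, sin θ = -24/25: (0, -2) → (-48/25, 14/25)
T2 reflect across x = 0: (-48/25, 14/25) → (48/25, 14/25)
T3 scale by (-1, -3): (48/25, 14/25) → (-48/25, -42/25)

T(p) = (-48/25, -42/25)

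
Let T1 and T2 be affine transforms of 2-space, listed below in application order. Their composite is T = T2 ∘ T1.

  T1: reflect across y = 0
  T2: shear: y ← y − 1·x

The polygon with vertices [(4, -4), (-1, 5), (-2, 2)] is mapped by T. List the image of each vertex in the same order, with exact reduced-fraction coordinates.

T1 reflect across y = 0: (4, -4) → (4, 4); (-1, 5) → (-1, -5); (-2, 2) → (-2, -2)
T2 shear: y ← y − 1·x: (4, 4) → (4, 0); (-1, -5) → (-1, -4); (-2, -2) → (-2, 0)

image vertices: (4, 0), (-1, -4), (-2, 0)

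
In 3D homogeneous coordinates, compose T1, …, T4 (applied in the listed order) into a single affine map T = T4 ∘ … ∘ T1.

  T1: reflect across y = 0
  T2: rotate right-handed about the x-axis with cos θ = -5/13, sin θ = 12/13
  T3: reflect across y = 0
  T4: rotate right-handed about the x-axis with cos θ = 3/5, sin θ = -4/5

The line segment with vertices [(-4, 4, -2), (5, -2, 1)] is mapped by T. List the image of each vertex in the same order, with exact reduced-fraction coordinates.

T1 reflect across y = 0: (-4, 4, -2) → (-4, -4, -2); (5, -2, 1) → (5, 2, 1)
T2 rotate right-handed about the x-axis with cos θ = -5/13, sin θ = 12/13: (-4, -4, -2) → (-4, 44/13, -38/13); (5, 2, 1) → (5, -22/13, 19/13)
T3 reflect across y = 0: (-4, 44/13, -38/13) → (-4, -44/13, -38/13); (5, -22/13, 19/13) → (5, 22/13, 19/13)
T4 rotate right-handed about the x-axis with cos θ = 3/5, sin θ = -4/5: (-4, -44/13, -38/13) → (-4, -284/65, 62/65); (5, 22/13, 19/13) → (5, 142/65, -31/65)

image vertices: (-4, -284/65, 62/65), (5, 142/65, -31/65)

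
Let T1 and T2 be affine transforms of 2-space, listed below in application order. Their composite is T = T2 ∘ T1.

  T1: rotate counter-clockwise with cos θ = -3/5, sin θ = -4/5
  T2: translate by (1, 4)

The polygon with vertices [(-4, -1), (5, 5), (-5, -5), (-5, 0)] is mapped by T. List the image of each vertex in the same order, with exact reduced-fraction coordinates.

T1 rotate counter-clockwise with cos θ = -3/5, sin θ = -4/5: (-4, -1) → (8/5, 19/5); (5, 5) → (1, -7); (-5, -5) → (-1, 7); (-5, 0) → (3, 4)
T2 translate by (1, 4): (8/5, 19/5) → (13/5, 39/5); (1, -7) → (2, -3); (-1, 7) → (0, 11); (3, 4) → (4, 8)

image vertices: (13/5, 39/5), (2, -3), (0, 11), (4, 8)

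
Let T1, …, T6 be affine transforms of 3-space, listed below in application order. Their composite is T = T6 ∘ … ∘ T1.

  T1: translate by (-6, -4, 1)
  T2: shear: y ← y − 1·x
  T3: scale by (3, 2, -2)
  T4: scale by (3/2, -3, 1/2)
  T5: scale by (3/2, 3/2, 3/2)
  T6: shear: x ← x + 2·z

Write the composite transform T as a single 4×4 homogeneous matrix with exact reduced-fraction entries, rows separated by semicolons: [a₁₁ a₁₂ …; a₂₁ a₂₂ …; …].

T1 = [1 0 0 -6; 0 1 0 -4; 0 0 1 1; 0 0 0 1]
T2·T1 = [1 0 0 -6; -1 1 0 2; 0 0 1 1; 0 0 0 1]
T3·…·T1 = [3 0 0 -18; -2 2 0 4; 0 0 -2 -2; 0 0 0 1]
T4·…·T1 = [9/2 0 0 -27; 6 -6 0 -12; 0 0 -1 -1; 0 0 0 1]
T5·…·T1 = [27/4 0 0 -81/2; 9 -9 0 -18; 0 0 -3/2 -3/2; 0 0 0 1]
T6·…·T1 = [27/4 0 -3 -87/2; 9 -9 0 -18; 0 0 -3/2 -3/2; 0 0 0 1]

T = [27/4 0 -3 -87/2; 9 -9 0 -18; 0 0 -3/2 -3/2; 0 0 0 1]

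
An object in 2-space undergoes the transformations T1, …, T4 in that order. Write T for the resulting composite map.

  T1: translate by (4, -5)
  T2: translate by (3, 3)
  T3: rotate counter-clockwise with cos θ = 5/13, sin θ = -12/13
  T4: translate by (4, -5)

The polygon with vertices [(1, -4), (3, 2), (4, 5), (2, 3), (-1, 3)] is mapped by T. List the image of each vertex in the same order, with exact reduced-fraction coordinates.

image vertices: (20/13, -191/13), (102/13, -185/13), (11, -14), (109/13, -168/13), (94/13, -132/13)

T1 translate by (4, -5): (1, -4) → (5, -9); (3, 2) → (7, -3); (4, 5) → (8, 0); (2, 3) → (6, -2); (-1, 3) → (3, -2)
T2 translate by (3, 3): (5, -9) → (8, -6); (7, -3) → (10, 0); (8, 0) → (11, 3); (6, -2) → (9, 1); (3, -2) → (6, 1)
T3 rotate counter-clockwise with cos θ = 5/13, sin θ = -12/13: (8, -6) → (-32/13, -126/13); (10, 0) → (50/13, -120/13); (11, 3) → (7, -9); (9, 1) → (57/13, -103/13); (6, 1) → (42/13, -67/13)
T4 translate by (4, -5): (-32/13, -126/13) → (20/13, -191/13); (50/13, -120/13) → (102/13, -185/13); (7, -9) → (11, -14); (57/13, -103/13) → (109/13, -168/13); (42/13, -67/13) → (94/13, -132/13)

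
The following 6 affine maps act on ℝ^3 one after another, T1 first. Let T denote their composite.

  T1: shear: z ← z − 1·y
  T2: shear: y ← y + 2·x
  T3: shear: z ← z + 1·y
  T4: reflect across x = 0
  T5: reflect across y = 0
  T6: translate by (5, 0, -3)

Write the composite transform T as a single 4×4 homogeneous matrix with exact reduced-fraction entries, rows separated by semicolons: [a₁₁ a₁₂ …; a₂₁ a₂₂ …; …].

T = [-1 0 0 5; -2 -1 0 0; 2 0 1 -3; 0 0 0 1]

T1 = [1 0 0 0; 0 1 0 0; 0 -1 1 0; 0 0 0 1]
T2·T1 = [1 0 0 0; 2 1 0 0; 0 -1 1 0; 0 0 0 1]
T3·…·T1 = [1 0 0 0; 2 1 0 0; 2 0 1 0; 0 0 0 1]
T4·…·T1 = [-1 0 0 0; 2 1 0 0; 2 0 1 0; 0 0 0 1]
T5·…·T1 = [-1 0 0 0; -2 -1 0 0; 2 0 1 0; 0 0 0 1]
T6·…·T1 = [-1 0 0 5; -2 -1 0 0; 2 0 1 -3; 0 0 0 1]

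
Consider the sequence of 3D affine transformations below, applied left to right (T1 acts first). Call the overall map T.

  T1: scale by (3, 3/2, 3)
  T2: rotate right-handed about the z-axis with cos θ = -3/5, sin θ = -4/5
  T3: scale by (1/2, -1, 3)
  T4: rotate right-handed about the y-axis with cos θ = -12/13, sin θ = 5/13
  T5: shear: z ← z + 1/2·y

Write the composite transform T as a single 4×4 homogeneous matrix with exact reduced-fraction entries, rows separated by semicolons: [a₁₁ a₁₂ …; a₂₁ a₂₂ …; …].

T1 = [3 0 0 0; 0 3/2 0 0; 0 0 3 0; 0 0 0 1]
T2·T1 = [-9/5 6/5 0 0; -12/5 -9/10 0 0; 0 0 3 0; 0 0 0 1]
T3·…·T1 = [-9/10 3/5 0 0; 12/5 9/10 0 0; 0 0 9 0; 0 0 0 1]
T4·…·T1 = [54/65 -36/65 45/13 0; 12/5 9/10 0 0; 9/26 -3/13 -108/13 0; 0 0 0 1]
T5·…·T1 = [54/65 -36/65 45/13 0; 12/5 9/10 0 0; 201/130 57/260 -108/13 0; 0 0 0 1]

T = [54/65 -36/65 45/13 0; 12/5 9/10 0 0; 201/130 57/260 -108/13 0; 0 0 0 1]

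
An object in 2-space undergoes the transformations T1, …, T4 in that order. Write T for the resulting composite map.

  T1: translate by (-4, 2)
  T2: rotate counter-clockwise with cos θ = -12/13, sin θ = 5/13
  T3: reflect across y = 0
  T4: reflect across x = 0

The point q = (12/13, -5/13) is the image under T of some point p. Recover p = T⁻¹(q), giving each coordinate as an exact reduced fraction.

T1 = [1 0 -4; 0 1 2; 0 0 1]
T2·T1 = [-12/13 -5/13 38/13; 5/13 -12/13 -44/13; 0 0 1]
T3·…·T1 = [-12/13 -5/13 38/13; -5/13 12/13 44/13; 0 0 1]
T4·…·T1 = [12/13 5/13 -38/13; -5/13 12/13 44/13; 0 0 1]
det M = 1; M⁻¹ = [12/13 -5/13 4; 5/13 12/13 -2; 0 0 1]
M⁻¹ · (12/13, -5/13)ᵀ = (5, -2)ᵀ

p = (5, -2)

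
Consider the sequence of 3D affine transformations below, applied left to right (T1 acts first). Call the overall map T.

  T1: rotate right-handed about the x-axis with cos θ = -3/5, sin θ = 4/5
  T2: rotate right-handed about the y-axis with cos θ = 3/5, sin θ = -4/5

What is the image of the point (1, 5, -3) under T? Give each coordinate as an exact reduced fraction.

T1 rotate right-handed about the x-axis with cos θ = -3/5, sin θ = 4/5: (1, 5, -3) → (1, -3/5, 29/5)
T2 rotate right-handed about the y-axis with cos θ = 3/5, sin θ = -4/5: (1, -3/5, 29/5) → (-101/25, -3/5, 107/25)

T(p) = (-101/25, -3/5, 107/25)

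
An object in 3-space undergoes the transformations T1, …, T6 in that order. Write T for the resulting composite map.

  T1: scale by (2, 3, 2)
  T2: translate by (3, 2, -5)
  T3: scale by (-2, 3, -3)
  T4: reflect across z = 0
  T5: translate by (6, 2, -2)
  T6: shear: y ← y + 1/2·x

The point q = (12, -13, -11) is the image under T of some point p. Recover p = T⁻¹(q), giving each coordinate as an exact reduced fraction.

T1 = [2 0 0 0; 0 3 0 0; 0 0 2 0; 0 0 0 1]
T2·T1 = [2 0 0 3; 0 3 0 2; 0 0 2 -5; 0 0 0 1]
T3·…·T1 = [-4 0 0 -6; 0 9 0 6; 0 0 -6 15; 0 0 0 1]
T4·…·T1 = [-4 0 0 -6; 0 9 0 6; 0 0 6 -15; 0 0 0 1]
T5·…·T1 = [-4 0 0 0; 0 9 0 8; 0 0 6 -17; 0 0 0 1]
T6·…·T1 = [-4 0 0 0; -2 9 0 8; 0 0 6 -17; 0 0 0 1]
det M = -216; M⁻¹ = [-1/4 0 0 0; -1/18 1/9 0 -8/9; 0 0 1/6 17/6; 0 0 0 1]
M⁻¹ · (12, -13, -11)ᵀ = (-3, -3, 1)ᵀ

p = (-3, -3, 1)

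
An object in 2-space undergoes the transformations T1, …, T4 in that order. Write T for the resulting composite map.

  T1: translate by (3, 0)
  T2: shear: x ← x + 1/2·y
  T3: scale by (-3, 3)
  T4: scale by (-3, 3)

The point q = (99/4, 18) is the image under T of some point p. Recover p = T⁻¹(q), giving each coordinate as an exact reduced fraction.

T1 = [1 0 3; 0 1 0; 0 0 1]
T2·T1 = [1 1/2 3; 0 1 0; 0 0 1]
T3·…·T1 = [-3 -3/2 -9; 0 3 0; 0 0 1]
T4·…·T1 = [9 9/2 27; 0 9 0; 0 0 1]
det M = 81; M⁻¹ = [1/9 -1/18 -3; 0 1/9 0; 0 0 1]
M⁻¹ · (99/4, 18)ᵀ = (-5/4, 2)ᵀ

p = (-5/4, 2)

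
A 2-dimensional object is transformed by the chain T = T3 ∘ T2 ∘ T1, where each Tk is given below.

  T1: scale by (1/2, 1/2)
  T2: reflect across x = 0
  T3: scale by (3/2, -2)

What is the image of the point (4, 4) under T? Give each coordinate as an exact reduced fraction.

T1 scale by (1/2, 1/2): (4, 4) → (2, 2)
T2 reflect across x = 0: (2, 2) → (-2, 2)
T3 scale by (3/2, -2): (-2, 2) → (-3, -4)

T(p) = (-3, -4)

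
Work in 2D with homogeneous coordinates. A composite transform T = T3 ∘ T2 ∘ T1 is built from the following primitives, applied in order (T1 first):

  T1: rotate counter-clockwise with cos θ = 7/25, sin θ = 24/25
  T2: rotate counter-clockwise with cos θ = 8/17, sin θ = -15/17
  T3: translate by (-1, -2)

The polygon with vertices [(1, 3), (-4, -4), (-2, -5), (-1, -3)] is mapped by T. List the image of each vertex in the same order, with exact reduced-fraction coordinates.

T1 rotate counter-clockwise with cos θ = 7/25, sin θ = 24/25: (1, 3) → (-13/5, 9/5); (-4, -4) → (68/25, -124/25); (-2, -5) → (106/25, -83/25); (-1, -3) → (13/5, -9/5)
T2 rotate counter-clockwise with cos θ = 8/17, sin θ = -15/17: (-13/5, 9/5) → (31/85, 267/85); (68/25, -124/25) → (-1316/425, -2012/425); (106/25, -83/25) → (-397/425, -2254/425); (13/5, -9/5) → (-31/85, -267/85)
T3 translate by (-1, -2): (31/85, 267/85) → (-54/85, 97/85); (-1316/425, -2012/425) → (-1741/425, -2862/425); (-397/425, -2254/425) → (-822/425, -3104/425); (-31/85, -267/85) → (-116/85, -437/85)

image vertices: (-54/85, 97/85), (-1741/425, -2862/425), (-822/425, -3104/425), (-116/85, -437/85)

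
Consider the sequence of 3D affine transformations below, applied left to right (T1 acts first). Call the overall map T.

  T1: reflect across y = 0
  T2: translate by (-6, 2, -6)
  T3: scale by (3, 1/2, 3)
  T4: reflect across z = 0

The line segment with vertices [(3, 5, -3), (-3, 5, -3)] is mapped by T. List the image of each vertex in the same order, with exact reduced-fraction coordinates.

image vertices: (-9, -3/2, 27), (-27, -3/2, 27)

T1 reflect across y = 0: (3, 5, -3) → (3, -5, -3); (-3, 5, -3) → (-3, -5, -3)
T2 translate by (-6, 2, -6): (3, -5, -3) → (-3, -3, -9); (-3, -5, -3) → (-9, -3, -9)
T3 scale by (3, 1/2, 3): (-3, -3, -9) → (-9, -3/2, -27); (-9, -3, -9) → (-27, -3/2, -27)
T4 reflect across z = 0: (-9, -3/2, -27) → (-9, -3/2, 27); (-27, -3/2, -27) → (-27, -3/2, 27)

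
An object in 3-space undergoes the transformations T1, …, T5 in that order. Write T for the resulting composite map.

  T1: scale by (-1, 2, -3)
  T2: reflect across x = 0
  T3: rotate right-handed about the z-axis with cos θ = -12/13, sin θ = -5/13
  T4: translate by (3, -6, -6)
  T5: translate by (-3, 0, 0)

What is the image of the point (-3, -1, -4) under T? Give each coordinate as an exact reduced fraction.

T1 scale by (-1, 2, -3): (-3, -1, -4) → (3, -2, 12)
T2 reflect across x = 0: (3, -2, 12) → (-3, -2, 12)
T3 rotate right-handed about the z-axis with cos θ = -12/13, sin θ = -5/13: (-3, -2, 12) → (2, 3, 12)
T4 translate by (3, -6, -6): (2, 3, 12) → (5, -3, 6)
T5 translate by (-3, 0, 0): (5, -3, 6) → (2, -3, 6)

T(p) = (2, -3, 6)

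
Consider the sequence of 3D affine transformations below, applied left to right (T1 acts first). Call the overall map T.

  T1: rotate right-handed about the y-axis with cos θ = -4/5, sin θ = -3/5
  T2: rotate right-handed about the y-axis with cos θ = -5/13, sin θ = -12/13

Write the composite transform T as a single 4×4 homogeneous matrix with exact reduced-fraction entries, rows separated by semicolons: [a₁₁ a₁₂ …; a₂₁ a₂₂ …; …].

T = [-16/65 0 63/65 0; 0 1 0 0; -63/65 0 -16/65 0; 0 0 0 1]

T1 = [-4/5 0 -3/5 0; 0 1 0 0; 3/5 0 -4/5 0; 0 0 0 1]
T2·T1 = [-16/65 0 63/65 0; 0 1 0 0; -63/65 0 -16/65 0; 0 0 0 1]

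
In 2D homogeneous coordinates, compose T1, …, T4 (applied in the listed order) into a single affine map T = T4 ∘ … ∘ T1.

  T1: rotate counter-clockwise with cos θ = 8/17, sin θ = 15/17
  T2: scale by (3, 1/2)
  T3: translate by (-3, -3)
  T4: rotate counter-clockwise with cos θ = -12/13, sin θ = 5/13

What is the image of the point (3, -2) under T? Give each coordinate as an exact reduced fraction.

T1 rotate counter-clockwise with cos θ = 8/17, sin θ = 15/17: (3, -2) → (54/17, 29/17)
T2 scale by (3, 1/2): (54/17, 29/17) → (162/17, 29/34)
T3 translate by (-3, -3): (162/17, 29/34) → (111/17, -73/34)
T4 rotate counter-clockwise with cos θ = -12/13, sin θ = 5/13: (111/17, -73/34) → (-2299/442, 993/221)

T(p) = (-2299/442, 993/221)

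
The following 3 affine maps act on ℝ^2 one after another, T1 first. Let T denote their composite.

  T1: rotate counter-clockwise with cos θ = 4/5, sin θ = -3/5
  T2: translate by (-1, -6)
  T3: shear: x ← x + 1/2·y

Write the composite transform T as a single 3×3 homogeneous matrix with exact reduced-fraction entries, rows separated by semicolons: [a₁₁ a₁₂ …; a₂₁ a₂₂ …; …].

T = [1/2 1 -4; -3/5 4/5 -6; 0 0 1]

T1 = [4/5 3/5 0; -3/5 4/5 0; 0 0 1]
T2·T1 = [4/5 3/5 -1; -3/5 4/5 -6; 0 0 1]
T3·…·T1 = [1/2 1 -4; -3/5 4/5 -6; 0 0 1]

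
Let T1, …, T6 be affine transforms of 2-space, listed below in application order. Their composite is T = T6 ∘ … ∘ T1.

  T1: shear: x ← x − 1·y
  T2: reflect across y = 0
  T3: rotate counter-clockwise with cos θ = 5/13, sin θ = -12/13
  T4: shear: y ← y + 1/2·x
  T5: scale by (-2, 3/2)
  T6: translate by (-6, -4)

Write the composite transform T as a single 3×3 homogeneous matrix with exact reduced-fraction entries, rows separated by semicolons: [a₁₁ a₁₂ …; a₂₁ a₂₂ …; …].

T1 = [1 -1 0; 0 1 0; 0 0 1]
T2·T1 = [1 -1 0; 0 -1 0; 0 0 1]
T3·…·T1 = [5/13 -17/13 0; -12/13 7/13 0; 0 0 1]
T4·…·T1 = [5/13 -17/13 0; -19/26 -3/26 0; 0 0 1]
T5·…·T1 = [-10/13 34/13 0; -57/52 -9/52 0; 0 0 1]
T6·…·T1 = [-10/13 34/13 -6; -57/52 -9/52 -4; 0 0 1]

T = [-10/13 34/13 -6; -57/52 -9/52 -4; 0 0 1]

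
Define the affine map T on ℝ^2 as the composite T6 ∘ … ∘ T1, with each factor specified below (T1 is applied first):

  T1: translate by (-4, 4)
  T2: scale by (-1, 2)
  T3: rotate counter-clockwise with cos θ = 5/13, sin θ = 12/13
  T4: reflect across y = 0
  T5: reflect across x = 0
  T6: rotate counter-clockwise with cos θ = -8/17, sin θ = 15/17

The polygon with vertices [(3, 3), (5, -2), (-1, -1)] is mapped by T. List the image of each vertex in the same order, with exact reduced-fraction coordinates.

T1 translate by (-4, 4): (3, 3) → (-1, 7); (5, -2) → (1, 2); (-1, -1) → (-5, 3)
T2 scale by (-1, 2): (-1, 7) → (1, 14); (1, 2) → (-1, 4); (-5, 3) → (5, 6)
T3 rotate counter-clockwise with cos θ = 5/13, sin θ = 12/13: (1, 14) → (-163/13, 82/13); (-1, 4) → (-53/13, 8/13); (5, 6) → (-47/13, 90/13)
T4 reflect across y = 0: (-163/13, 82/13) → (-163/13, -82/13); (-53/13, 8/13) → (-53/13, -8/13); (-47/13, 90/13) → (-47/13, -90/13)
T5 reflect across x = 0: (-163/13, -82/13) → (163/13, -82/13); (-53/13, -8/13) → (53/13, -8/13); (-47/13, -90/13) → (47/13, -90/13)
T6 rotate counter-clockwise with cos θ = -8/17, sin θ = 15/17: (163/13, -82/13) → (-74/221, 3101/221); (53/13, -8/13) → (-304/221, 859/221); (47/13, -90/13) → (974/221, 1425/221)

image vertices: (-74/221, 3101/221), (-304/221, 859/221), (974/221, 1425/221)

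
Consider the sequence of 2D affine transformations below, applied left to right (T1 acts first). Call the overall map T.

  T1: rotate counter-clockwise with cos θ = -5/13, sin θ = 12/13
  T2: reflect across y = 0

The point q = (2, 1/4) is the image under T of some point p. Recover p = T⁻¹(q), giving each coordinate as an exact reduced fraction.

p = (-1, -7/4)

T1 = [-5/13 -12/13 0; 12/13 -5/13 0; 0 0 1]
T2·T1 = [-5/13 -12/13 0; -12/13 5/13 0; 0 0 1]
det M = -1; M⁻¹ = [-5/13 -12/13 0; -12/13 5/13 0; 0 0 1]
M⁻¹ · (2, 1/4)ᵀ = (-1, -7/4)ᵀ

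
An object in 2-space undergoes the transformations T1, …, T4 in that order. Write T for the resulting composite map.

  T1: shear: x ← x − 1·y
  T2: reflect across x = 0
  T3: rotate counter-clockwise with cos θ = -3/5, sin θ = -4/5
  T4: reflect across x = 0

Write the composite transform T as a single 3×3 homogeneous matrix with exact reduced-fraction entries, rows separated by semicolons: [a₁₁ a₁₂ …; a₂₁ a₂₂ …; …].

T = [-3/5 -1/5 0; 4/5 -7/5 0; 0 0 1]

T1 = [1 -1 0; 0 1 0; 0 0 1]
T2·T1 = [-1 1 0; 0 1 0; 0 0 1]
T3·…·T1 = [3/5 1/5 0; 4/5 -7/5 0; 0 0 1]
T4·…·T1 = [-3/5 -1/5 0; 4/5 -7/5 0; 0 0 1]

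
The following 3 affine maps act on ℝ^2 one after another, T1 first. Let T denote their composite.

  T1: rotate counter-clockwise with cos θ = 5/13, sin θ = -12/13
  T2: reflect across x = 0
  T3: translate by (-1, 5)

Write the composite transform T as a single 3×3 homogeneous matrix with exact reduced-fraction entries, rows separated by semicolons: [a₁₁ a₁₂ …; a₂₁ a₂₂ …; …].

T = [-5/13 -12/13 -1; -12/13 5/13 5; 0 0 1]

T1 = [5/13 12/13 0; -12/13 5/13 0; 0 0 1]
T2·T1 = [-5/13 -12/13 0; -12/13 5/13 0; 0 0 1]
T3·…·T1 = [-5/13 -12/13 -1; -12/13 5/13 5; 0 0 1]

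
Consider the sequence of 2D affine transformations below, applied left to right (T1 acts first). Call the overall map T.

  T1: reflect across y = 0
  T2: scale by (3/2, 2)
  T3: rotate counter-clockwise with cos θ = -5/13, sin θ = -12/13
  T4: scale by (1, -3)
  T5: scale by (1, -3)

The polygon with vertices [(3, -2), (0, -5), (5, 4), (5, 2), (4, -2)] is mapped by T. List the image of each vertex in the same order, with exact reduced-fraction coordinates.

image vertices: (51/26, -666/13), (120/13, -450/13), (-267/26, -450/13), (-171/26, -630/13), (18/13, -828/13)

T1 reflect across y = 0: (3, -2) → (3, 2); (0, -5) → (0, 5); (5, 4) → (5, -4); (5, 2) → (5, -2); (4, -2) → (4, 2)
T2 scale by (3/2, 2): (3, 2) → (9/2, 4); (0, 5) → (0, 10); (5, -4) → (15/2, -8); (5, -2) → (15/2, -4); (4, 2) → (6, 4)
T3 rotate counter-clockwise with cos θ = -5/13, sin θ = -12/13: (9/2, 4) → (51/26, -74/13); (0, 10) → (120/13, -50/13); (15/2, -8) → (-267/26, -50/13); (15/2, -4) → (-171/26, -70/13); (6, 4) → (18/13, -92/13)
T4 scale by (1, -3): (51/26, -74/13) → (51/26, 222/13); (120/13, -50/13) → (120/13, 150/13); (-267/26, -50/13) → (-267/26, 150/13); (-171/26, -70/13) → (-171/26, 210/13); (18/13, -92/13) → (18/13, 276/13)
T5 scale by (1, -3): (51/26, 222/13) → (51/26, -666/13); (120/13, 150/13) → (120/13, -450/13); (-267/26, 150/13) → (-267/26, -450/13); (-171/26, 210/13) → (-171/26, -630/13); (18/13, 276/13) → (18/13, -828/13)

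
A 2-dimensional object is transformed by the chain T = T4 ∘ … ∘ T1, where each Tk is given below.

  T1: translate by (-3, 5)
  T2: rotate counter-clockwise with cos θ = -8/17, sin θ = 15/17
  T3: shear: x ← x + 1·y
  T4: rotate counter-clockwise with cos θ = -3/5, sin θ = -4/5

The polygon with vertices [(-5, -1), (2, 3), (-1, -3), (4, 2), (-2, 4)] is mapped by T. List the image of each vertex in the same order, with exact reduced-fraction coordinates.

image vertices: (-164/85, 1048/85), (257/85, 1001/85), (-82/85, 524/85), (298/85, 739/85), (138/85, 1409/85)

T1 translate by (-3, 5): (-5, -1) → (-8, 4); (2, 3) → (-1, 8); (-1, -3) → (-4, 2); (4, 2) → (1, 7); (-2, 4) → (-5, 9)
T2 rotate counter-clockwise with cos θ = -8/17, sin θ = 15/17: (-8, 4) → (4/17, -152/17); (-1, 8) → (-112/17, -79/17); (-4, 2) → (2/17, -76/17); (1, 7) → (-113/17, -41/17); (-5, 9) → (-95/17, -147/17)
T3 shear: x ← x + 1·y: (4/17, -152/17) → (-148/17, -152/17); (-112/17, -79/17) → (-191/17, -79/17); (2/17, -76/17) → (-74/17, -76/17); (-113/17, -41/17) → (-154/17, -41/17); (-95/17, -147/17) → (-242/17, -147/17)
T4 rotate counter-clockwise with cos θ = -3/5, sin θ = -4/5: (-148/17, -152/17) → (-164/85, 1048/85); (-191/17, -79/17) → (257/85, 1001/85); (-74/17, -76/17) → (-82/85, 524/85); (-154/17, -41/17) → (298/85, 739/85); (-242/17, -147/17) → (138/85, 1409/85)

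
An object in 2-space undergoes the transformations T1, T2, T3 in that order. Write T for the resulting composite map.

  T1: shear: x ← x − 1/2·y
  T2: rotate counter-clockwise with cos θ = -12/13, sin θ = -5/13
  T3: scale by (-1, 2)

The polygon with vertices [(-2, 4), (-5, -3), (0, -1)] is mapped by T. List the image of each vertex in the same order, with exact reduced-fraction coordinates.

T1 shear: x ← x − 1/2·y: (-2, 4) → (-4, 4); (-5, -3) → (-7/2, -3); (0, -1) → (1/2, -1)
T2 rotate counter-clockwise with cos θ = -12/13, sin θ = -5/13: (-4, 4) → (68/13, -28/13); (-7/2, -3) → (27/13, 107/26); (1/2, -1) → (-11/13, 19/26)
T3 scale by (-1, 2): (68/13, -28/13) → (-68/13, -56/13); (27/13, 107/26) → (-27/13, 107/13); (-11/13, 19/26) → (11/13, 19/13)

image vertices: (-68/13, -56/13), (-27/13, 107/13), (11/13, 19/13)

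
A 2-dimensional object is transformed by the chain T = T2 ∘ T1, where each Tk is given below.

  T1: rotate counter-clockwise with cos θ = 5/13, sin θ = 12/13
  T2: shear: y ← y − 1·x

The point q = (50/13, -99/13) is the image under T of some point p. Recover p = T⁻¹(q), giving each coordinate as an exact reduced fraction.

T1 = [5/13 -12/13 0; 12/13 5/13 0; 0 0 1]
T2·T1 = [5/13 -12/13 0; 7/13 17/13 0; 0 0 1]
det M = 1; M⁻¹ = [17/13 12/13 0; -7/13 5/13 0; 0 0 1]
M⁻¹ · (50/13, -99/13)ᵀ = (-2, -5)ᵀ

p = (-2, -5)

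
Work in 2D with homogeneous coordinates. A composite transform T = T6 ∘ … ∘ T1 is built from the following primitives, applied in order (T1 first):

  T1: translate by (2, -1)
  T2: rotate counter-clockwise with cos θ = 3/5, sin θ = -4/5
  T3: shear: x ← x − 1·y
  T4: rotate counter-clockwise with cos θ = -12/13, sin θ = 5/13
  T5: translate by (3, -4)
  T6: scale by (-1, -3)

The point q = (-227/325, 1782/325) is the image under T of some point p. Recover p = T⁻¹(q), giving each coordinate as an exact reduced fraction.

T1 = [1 0 2; 0 1 -1; 0 0 1]
T2·T1 = [3/5 4/5 2/5; -4/5 3/5 -11/5; 0 0 1]
T3·…·T1 = [7/5 1/5 13/5; -4/5 3/5 -11/5; 0 0 1]
T4·…·T1 = [-64/65 -27/65 -101/65; 83/65 -31/65 197/65; 0 0 1]
T5·…·T1 = [-64/65 -27/65 94/65; 83/65 -31/65 -63/65; 0 0 1]
T6·…·T1 = [64/65 27/65 -94/65; -249/65 93/65 189/65; 0 0 1]
det M = 3; M⁻¹ = [31/65 -9/65 71/65; 83/65 64/195 58/65; 0 0 1]
M⁻¹ · (-227/325, 1782/325)ᵀ = (0, 9/5)ᵀ

p = (0, 9/5)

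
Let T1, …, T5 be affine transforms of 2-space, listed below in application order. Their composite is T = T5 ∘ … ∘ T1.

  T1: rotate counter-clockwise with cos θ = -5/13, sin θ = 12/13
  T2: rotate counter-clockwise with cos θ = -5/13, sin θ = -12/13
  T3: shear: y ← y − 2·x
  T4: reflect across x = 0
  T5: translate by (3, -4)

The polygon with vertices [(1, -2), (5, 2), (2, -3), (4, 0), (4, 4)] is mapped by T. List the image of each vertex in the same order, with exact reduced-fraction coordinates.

image vertices: (2, -8), (-2, -12), (1, -11), (-1, -12), (-1, -8)

T1 rotate counter-clockwise with cos θ = -5/13, sin θ = 12/13: (1, -2) → (19/13, 22/13); (5, 2) → (-49/13, 50/13); (2, -3) → (2, 3); (4, 0) → (-20/13, 48/13); (4, 4) → (-68/13, 28/13)
T2 rotate counter-clockwise with cos θ = -5/13, sin θ = -12/13: (19/13, 22/13) → (1, -2); (-49/13, 50/13) → (5, 2); (2, 3) → (2, -3); (-20/13, 48/13) → (4, 0); (-68/13, 28/13) → (4, 4)
T3 shear: y ← y − 2·x: (1, -2) → (1, -4); (5, 2) → (5, -8); (2, -3) → (2, -7); (4, 0) → (4, -8); (4, 4) → (4, -4)
T4 reflect across x = 0: (1, -4) → (-1, -4); (5, -8) → (-5, -8); (2, -7) → (-2, -7); (4, -8) → (-4, -8); (4, -4) → (-4, -4)
T5 translate by (3, -4): (-1, -4) → (2, -8); (-5, -8) → (-2, -12); (-2, -7) → (1, -11); (-4, -8) → (-1, -12); (-4, -4) → (-1, -8)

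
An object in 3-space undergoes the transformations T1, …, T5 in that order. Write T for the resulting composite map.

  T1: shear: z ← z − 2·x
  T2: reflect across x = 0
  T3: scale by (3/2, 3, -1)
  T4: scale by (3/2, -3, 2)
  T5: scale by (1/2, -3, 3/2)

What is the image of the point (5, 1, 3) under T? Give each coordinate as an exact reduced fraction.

T1 shear: z ← z − 2·x: (5, 1, 3) → (5, 1, -7)
T2 reflect across x = 0: (5, 1, -7) → (-5, 1, -7)
T3 scale by (3/2, 3, -1): (-5, 1, -7) → (-15/2, 3, 7)
T4 scale by (3/2, -3, 2): (-15/2, 3, 7) → (-45/4, -9, 14)
T5 scale by (1/2, -3, 3/2): (-45/4, -9, 14) → (-45/8, 27, 21)

T(p) = (-45/8, 27, 21)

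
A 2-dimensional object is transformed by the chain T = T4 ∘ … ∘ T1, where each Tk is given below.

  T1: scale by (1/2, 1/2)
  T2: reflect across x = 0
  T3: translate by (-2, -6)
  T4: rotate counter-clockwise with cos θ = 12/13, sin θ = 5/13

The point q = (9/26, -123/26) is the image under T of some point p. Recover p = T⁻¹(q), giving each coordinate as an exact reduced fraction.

p = (-1, 3)

T1 = [1/2 0 0; 0 1/2 0; 0 0 1]
T2·T1 = [-1/2 0 0; 0 1/2 0; 0 0 1]
T3·…·T1 = [-1/2 0 -2; 0 1/2 -6; 0 0 1]
T4·…·T1 = [-6/13 -5/26 6/13; -5/26 6/13 -82/13; 0 0 1]
det M = -1/4; M⁻¹ = [-24/13 -10/13 -4; -10/13 24/13 12; 0 0 1]
M⁻¹ · (9/26, -123/26)ᵀ = (-1, 3)ᵀ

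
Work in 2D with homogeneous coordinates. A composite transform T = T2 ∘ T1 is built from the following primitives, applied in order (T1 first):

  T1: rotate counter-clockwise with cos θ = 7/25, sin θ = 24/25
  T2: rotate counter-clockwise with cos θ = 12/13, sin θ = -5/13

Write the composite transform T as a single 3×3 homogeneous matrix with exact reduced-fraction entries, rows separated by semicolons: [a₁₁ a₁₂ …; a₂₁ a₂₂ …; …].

T1 = [7/25 -24/25 0; 24/25 7/25 0; 0 0 1]
T2·T1 = [204/325 -253/325 0; 253/325 204/325 0; 0 0 1]

T = [204/325 -253/325 0; 253/325 204/325 0; 0 0 1]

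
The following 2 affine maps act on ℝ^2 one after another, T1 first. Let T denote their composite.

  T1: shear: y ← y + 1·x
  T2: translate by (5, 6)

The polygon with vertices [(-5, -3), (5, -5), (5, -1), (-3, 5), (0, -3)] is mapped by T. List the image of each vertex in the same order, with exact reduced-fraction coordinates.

T1 shear: y ← y + 1·x: (-5, -3) → (-5, -8); (5, -5) → (5, 0); (5, -1) → (5, 4); (-3, 5) → (-3, 2); (0, -3) → (0, -3)
T2 translate by (5, 6): (-5, -8) → (0, -2); (5, 0) → (10, 6); (5, 4) → (10, 10); (-3, 2) → (2, 8); (0, -3) → (5, 3)

image vertices: (0, -2), (10, 6), (10, 10), (2, 8), (5, 3)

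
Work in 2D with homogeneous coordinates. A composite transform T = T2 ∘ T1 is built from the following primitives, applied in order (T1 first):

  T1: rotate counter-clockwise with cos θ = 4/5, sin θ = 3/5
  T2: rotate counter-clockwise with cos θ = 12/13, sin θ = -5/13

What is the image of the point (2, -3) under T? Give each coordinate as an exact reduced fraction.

T(p) = (174/65, -157/65)

T1 rotate counter-clockwise with cos θ = 4/5, sin θ = 3/5: (2, -3) → (17/5, -6/5)
T2 rotate counter-clockwise with cos θ = 12/13, sin θ = -5/13: (17/5, -6/5) → (174/65, -157/65)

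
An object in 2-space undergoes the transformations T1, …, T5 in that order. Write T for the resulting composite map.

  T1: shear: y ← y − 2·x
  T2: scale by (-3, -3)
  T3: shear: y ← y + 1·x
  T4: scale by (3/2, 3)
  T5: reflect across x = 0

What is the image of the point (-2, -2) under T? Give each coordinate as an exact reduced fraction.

T1 shear: y ← y − 2·x: (-2, -2) → (-2, 2)
T2 scale by (-3, -3): (-2, 2) → (6, -6)
T3 shear: y ← y + 1·x: (6, -6) → (6, 0)
T4 scale by (3/2, 3): (6, 0) → (9, 0)
T5 reflect across x = 0: (9, 0) → (-9, 0)

T(p) = (-9, 0)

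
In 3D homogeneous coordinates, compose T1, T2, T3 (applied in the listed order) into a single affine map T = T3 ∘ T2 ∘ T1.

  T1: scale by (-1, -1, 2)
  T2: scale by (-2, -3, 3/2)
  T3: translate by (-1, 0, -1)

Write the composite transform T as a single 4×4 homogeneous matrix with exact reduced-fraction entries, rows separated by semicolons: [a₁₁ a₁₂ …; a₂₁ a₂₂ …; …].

T1 = [-1 0 0 0; 0 -1 0 0; 0 0 2 0; 0 0 0 1]
T2·T1 = [2 0 0 0; 0 3 0 0; 0 0 3 0; 0 0 0 1]
T3·…·T1 = [2 0 0 -1; 0 3 0 0; 0 0 3 -1; 0 0 0 1]

T = [2 0 0 -1; 0 3 0 0; 0 0 3 -1; 0 0 0 1]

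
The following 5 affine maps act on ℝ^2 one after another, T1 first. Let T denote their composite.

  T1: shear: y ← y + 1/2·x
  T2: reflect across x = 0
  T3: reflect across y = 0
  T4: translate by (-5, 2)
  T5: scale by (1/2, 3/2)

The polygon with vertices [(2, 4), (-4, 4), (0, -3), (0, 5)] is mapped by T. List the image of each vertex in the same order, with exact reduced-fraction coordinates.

T1 shear: y ← y + 1/2·x: (2, 4) → (2, 5); (-4, 4) → (-4, 2); (0, -3) → (0, -3); (0, 5) → (0, 5)
T2 reflect across x = 0: (2, 5) → (-2, 5); (-4, 2) → (4, 2); (0, -3) → (0, -3); (0, 5) → (0, 5)
T3 reflect across y = 0: (-2, 5) → (-2, -5); (4, 2) → (4, -2); (0, -3) → (0, 3); (0, 5) → (0, -5)
T4 translate by (-5, 2): (-2, -5) → (-7, -3); (4, -2) → (-1, 0); (0, 3) → (-5, 5); (0, -5) → (-5, -3)
T5 scale by (1/2, 3/2): (-7, -3) → (-7/2, -9/2); (-1, 0) → (-1/2, 0); (-5, 5) → (-5/2, 15/2); (-5, -3) → (-5/2, -9/2)

image vertices: (-7/2, -9/2), (-1/2, 0), (-5/2, 15/2), (-5/2, -9/2)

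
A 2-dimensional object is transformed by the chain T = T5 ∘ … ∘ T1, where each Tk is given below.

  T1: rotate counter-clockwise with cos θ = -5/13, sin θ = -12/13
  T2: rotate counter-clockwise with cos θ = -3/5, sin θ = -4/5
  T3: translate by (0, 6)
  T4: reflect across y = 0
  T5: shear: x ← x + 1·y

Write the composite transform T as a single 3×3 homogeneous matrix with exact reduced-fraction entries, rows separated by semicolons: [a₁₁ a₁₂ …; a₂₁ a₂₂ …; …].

T = [-89/65 -23/65 -6; -56/65 33/65 -6; 0 0 1]

T1 = [-5/13 12/13 0; -12/13 -5/13 0; 0 0 1]
T2·T1 = [-33/65 -56/65 0; 56/65 -33/65 0; 0 0 1]
T3·…·T1 = [-33/65 -56/65 0; 56/65 -33/65 6; 0 0 1]
T4·…·T1 = [-33/65 -56/65 0; -56/65 33/65 -6; 0 0 1]
T5·…·T1 = [-89/65 -23/65 -6; -56/65 33/65 -6; 0 0 1]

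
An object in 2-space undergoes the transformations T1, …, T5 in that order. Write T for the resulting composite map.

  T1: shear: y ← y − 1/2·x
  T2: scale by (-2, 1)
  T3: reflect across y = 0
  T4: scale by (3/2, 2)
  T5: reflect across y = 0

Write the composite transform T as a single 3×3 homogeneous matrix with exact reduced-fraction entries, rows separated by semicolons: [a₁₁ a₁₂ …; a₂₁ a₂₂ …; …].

T = [-3 0 0; -1 2 0; 0 0 1]

T1 = [1 0 0; -1/2 1 0; 0 0 1]
T2·T1 = [-2 0 0; -1/2 1 0; 0 0 1]
T3·…·T1 = [-2 0 0; 1/2 -1 0; 0 0 1]
T4·…·T1 = [-3 0 0; 1 -2 0; 0 0 1]
T5·…·T1 = [-3 0 0; -1 2 0; 0 0 1]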